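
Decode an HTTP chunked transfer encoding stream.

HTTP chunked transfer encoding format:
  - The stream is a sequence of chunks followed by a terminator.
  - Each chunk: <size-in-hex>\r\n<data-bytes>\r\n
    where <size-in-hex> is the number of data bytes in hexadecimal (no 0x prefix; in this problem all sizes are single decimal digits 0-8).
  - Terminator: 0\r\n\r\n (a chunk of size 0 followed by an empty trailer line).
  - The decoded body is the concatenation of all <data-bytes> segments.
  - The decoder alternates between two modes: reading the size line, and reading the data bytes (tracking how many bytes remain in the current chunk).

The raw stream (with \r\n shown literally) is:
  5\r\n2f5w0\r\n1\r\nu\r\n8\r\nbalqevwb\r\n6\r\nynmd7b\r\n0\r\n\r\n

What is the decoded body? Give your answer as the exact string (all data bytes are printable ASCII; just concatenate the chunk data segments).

Chunk 1: stream[0..1]='5' size=0x5=5, data at stream[3..8]='2f5w0' -> body[0..5], body so far='2f5w0'
Chunk 2: stream[10..11]='1' size=0x1=1, data at stream[13..14]='u' -> body[5..6], body so far='2f5w0u'
Chunk 3: stream[16..17]='8' size=0x8=8, data at stream[19..27]='balqevwb' -> body[6..14], body so far='2f5w0ubalqevwb'
Chunk 4: stream[29..30]='6' size=0x6=6, data at stream[32..38]='ynmd7b' -> body[14..20], body so far='2f5w0ubalqevwbynmd7b'
Chunk 5: stream[40..41]='0' size=0 (terminator). Final body='2f5w0ubalqevwbynmd7b' (20 bytes)

Answer: 2f5w0ubalqevwbynmd7b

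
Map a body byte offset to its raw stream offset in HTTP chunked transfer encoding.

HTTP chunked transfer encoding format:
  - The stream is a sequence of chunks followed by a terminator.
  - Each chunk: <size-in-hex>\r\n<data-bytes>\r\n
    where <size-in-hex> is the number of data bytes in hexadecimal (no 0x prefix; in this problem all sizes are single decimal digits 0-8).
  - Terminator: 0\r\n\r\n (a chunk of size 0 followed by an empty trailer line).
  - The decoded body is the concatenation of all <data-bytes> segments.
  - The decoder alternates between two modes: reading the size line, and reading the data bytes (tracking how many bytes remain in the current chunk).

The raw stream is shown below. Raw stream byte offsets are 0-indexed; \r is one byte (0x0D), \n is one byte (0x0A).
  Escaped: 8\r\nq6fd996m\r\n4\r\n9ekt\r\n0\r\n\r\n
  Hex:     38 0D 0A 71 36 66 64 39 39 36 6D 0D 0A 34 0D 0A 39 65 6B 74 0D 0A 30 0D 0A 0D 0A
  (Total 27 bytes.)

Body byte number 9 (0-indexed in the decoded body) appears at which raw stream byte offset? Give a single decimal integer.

Chunk 1: stream[0..1]='8' size=0x8=8, data at stream[3..11]='q6fd996m' -> body[0..8], body so far='q6fd996m'
Chunk 2: stream[13..14]='4' size=0x4=4, data at stream[16..20]='9ekt' -> body[8..12], body so far='q6fd996m9ekt'
Chunk 3: stream[22..23]='0' size=0 (terminator). Final body='q6fd996m9ekt' (12 bytes)
Body byte 9 at stream offset 17

Answer: 17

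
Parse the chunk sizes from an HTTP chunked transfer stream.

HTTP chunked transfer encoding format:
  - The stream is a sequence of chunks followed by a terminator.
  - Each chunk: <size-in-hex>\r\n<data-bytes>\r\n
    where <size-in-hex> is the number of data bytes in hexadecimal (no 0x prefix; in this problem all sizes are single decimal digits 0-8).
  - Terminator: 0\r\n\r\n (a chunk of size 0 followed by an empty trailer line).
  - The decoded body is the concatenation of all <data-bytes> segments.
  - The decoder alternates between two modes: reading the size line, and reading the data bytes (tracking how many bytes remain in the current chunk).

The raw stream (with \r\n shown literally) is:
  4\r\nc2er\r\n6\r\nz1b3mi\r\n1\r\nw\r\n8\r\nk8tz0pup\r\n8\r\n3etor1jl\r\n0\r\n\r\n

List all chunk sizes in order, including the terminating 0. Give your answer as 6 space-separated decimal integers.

Answer: 4 6 1 8 8 0

Derivation:
Chunk 1: stream[0..1]='4' size=0x4=4, data at stream[3..7]='c2er' -> body[0..4], body so far='c2er'
Chunk 2: stream[9..10]='6' size=0x6=6, data at stream[12..18]='z1b3mi' -> body[4..10], body so far='c2erz1b3mi'
Chunk 3: stream[20..21]='1' size=0x1=1, data at stream[23..24]='w' -> body[10..11], body so far='c2erz1b3miw'
Chunk 4: stream[26..27]='8' size=0x8=8, data at stream[29..37]='k8tz0pup' -> body[11..19], body so far='c2erz1b3miwk8tz0pup'
Chunk 5: stream[39..40]='8' size=0x8=8, data at stream[42..50]='3etor1jl' -> body[19..27], body so far='c2erz1b3miwk8tz0pup3etor1jl'
Chunk 6: stream[52..53]='0' size=0 (terminator). Final body='c2erz1b3miwk8tz0pup3etor1jl' (27 bytes)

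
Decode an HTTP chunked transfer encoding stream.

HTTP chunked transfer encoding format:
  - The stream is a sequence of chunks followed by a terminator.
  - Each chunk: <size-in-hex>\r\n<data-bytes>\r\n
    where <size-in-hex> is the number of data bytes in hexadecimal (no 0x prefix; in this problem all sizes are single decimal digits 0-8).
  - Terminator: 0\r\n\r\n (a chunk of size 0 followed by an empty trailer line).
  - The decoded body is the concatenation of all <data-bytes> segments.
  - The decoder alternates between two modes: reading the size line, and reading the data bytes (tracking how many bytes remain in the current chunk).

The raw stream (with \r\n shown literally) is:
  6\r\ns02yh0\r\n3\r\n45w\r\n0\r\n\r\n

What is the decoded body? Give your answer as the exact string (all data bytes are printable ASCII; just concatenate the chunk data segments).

Chunk 1: stream[0..1]='6' size=0x6=6, data at stream[3..9]='s02yh0' -> body[0..6], body so far='s02yh0'
Chunk 2: stream[11..12]='3' size=0x3=3, data at stream[14..17]='45w' -> body[6..9], body so far='s02yh045w'
Chunk 3: stream[19..20]='0' size=0 (terminator). Final body='s02yh045w' (9 bytes)

Answer: s02yh045w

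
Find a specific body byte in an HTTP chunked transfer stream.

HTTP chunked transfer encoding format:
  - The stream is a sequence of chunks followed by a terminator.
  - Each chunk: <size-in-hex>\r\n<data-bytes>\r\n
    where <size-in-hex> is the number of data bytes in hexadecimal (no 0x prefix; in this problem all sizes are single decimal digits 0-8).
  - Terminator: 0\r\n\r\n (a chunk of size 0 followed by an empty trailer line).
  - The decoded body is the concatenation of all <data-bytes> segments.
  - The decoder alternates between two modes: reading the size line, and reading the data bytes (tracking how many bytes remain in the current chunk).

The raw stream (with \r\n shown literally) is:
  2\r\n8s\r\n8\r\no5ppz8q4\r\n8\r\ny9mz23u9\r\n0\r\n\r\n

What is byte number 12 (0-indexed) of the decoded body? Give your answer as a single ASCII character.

Chunk 1: stream[0..1]='2' size=0x2=2, data at stream[3..5]='8s' -> body[0..2], body so far='8s'
Chunk 2: stream[7..8]='8' size=0x8=8, data at stream[10..18]='o5ppz8q4' -> body[2..10], body so far='8so5ppz8q4'
Chunk 3: stream[20..21]='8' size=0x8=8, data at stream[23..31]='y9mz23u9' -> body[10..18], body so far='8so5ppz8q4y9mz23u9'
Chunk 4: stream[33..34]='0' size=0 (terminator). Final body='8so5ppz8q4y9mz23u9' (18 bytes)
Body byte 12 = 'm'

Answer: m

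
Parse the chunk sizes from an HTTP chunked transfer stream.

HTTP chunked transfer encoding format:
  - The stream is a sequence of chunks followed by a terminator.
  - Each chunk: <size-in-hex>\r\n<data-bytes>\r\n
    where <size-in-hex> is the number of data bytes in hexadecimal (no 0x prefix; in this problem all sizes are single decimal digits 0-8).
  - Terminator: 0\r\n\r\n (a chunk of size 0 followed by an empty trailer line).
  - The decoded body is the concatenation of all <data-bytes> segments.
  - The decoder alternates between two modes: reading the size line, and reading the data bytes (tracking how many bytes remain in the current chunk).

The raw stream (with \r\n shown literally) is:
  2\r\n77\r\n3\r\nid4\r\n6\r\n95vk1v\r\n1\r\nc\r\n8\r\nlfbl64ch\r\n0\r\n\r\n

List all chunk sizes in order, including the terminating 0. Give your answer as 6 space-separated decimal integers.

Chunk 1: stream[0..1]='2' size=0x2=2, data at stream[3..5]='77' -> body[0..2], body so far='77'
Chunk 2: stream[7..8]='3' size=0x3=3, data at stream[10..13]='id4' -> body[2..5], body so far='77id4'
Chunk 3: stream[15..16]='6' size=0x6=6, data at stream[18..24]='95vk1v' -> body[5..11], body so far='77id495vk1v'
Chunk 4: stream[26..27]='1' size=0x1=1, data at stream[29..30]='c' -> body[11..12], body so far='77id495vk1vc'
Chunk 5: stream[32..33]='8' size=0x8=8, data at stream[35..43]='lfbl64ch' -> body[12..20], body so far='77id495vk1vclfbl64ch'
Chunk 6: stream[45..46]='0' size=0 (terminator). Final body='77id495vk1vclfbl64ch' (20 bytes)

Answer: 2 3 6 1 8 0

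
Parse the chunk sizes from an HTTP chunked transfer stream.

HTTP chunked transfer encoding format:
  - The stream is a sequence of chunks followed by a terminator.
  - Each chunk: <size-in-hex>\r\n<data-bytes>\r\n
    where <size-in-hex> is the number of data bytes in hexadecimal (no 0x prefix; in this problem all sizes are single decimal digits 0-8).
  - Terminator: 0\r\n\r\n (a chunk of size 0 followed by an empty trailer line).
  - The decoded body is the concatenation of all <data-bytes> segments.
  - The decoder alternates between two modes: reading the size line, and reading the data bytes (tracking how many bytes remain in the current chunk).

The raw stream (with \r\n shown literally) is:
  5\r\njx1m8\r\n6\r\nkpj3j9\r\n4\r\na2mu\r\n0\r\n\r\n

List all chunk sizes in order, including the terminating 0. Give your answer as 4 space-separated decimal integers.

Chunk 1: stream[0..1]='5' size=0x5=5, data at stream[3..8]='jx1m8' -> body[0..5], body so far='jx1m8'
Chunk 2: stream[10..11]='6' size=0x6=6, data at stream[13..19]='kpj3j9' -> body[5..11], body so far='jx1m8kpj3j9'
Chunk 3: stream[21..22]='4' size=0x4=4, data at stream[24..28]='a2mu' -> body[11..15], body so far='jx1m8kpj3j9a2mu'
Chunk 4: stream[30..31]='0' size=0 (terminator). Final body='jx1m8kpj3j9a2mu' (15 bytes)

Answer: 5 6 4 0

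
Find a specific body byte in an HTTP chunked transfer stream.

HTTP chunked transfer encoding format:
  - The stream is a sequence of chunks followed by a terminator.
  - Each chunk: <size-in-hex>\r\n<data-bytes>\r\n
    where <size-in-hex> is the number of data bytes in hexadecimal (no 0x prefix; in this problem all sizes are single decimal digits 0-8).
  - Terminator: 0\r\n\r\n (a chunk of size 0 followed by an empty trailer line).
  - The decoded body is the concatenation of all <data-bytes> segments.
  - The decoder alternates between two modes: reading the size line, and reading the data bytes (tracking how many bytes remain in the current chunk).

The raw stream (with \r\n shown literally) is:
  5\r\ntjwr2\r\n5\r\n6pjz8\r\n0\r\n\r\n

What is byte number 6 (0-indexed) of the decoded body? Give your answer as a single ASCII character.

Chunk 1: stream[0..1]='5' size=0x5=5, data at stream[3..8]='tjwr2' -> body[0..5], body so far='tjwr2'
Chunk 2: stream[10..11]='5' size=0x5=5, data at stream[13..18]='6pjz8' -> body[5..10], body so far='tjwr26pjz8'
Chunk 3: stream[20..21]='0' size=0 (terminator). Final body='tjwr26pjz8' (10 bytes)
Body byte 6 = 'p'

Answer: p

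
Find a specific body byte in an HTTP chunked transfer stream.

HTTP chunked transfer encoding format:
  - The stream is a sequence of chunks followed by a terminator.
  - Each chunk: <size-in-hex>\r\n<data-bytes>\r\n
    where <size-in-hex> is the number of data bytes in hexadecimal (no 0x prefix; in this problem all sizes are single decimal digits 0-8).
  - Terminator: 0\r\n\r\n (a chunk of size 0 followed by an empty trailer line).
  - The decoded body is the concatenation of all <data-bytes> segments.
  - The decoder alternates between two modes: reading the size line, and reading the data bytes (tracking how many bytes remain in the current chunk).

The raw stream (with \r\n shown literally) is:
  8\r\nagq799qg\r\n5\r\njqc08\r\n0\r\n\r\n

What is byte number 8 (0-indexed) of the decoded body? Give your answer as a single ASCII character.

Chunk 1: stream[0..1]='8' size=0x8=8, data at stream[3..11]='agq799qg' -> body[0..8], body so far='agq799qg'
Chunk 2: stream[13..14]='5' size=0x5=5, data at stream[16..21]='jqc08' -> body[8..13], body so far='agq799qgjqc08'
Chunk 3: stream[23..24]='0' size=0 (terminator). Final body='agq799qgjqc08' (13 bytes)
Body byte 8 = 'j'

Answer: j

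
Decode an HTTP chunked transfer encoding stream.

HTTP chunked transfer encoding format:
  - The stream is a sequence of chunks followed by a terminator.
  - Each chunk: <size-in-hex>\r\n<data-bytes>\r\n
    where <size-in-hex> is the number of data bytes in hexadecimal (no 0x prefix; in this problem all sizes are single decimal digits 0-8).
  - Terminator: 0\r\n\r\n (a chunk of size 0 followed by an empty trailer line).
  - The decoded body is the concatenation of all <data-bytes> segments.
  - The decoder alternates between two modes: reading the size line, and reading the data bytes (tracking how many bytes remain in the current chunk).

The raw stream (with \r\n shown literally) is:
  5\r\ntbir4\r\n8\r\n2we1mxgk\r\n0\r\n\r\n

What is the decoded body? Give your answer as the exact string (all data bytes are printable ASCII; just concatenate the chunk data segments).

Answer: tbir42we1mxgk

Derivation:
Chunk 1: stream[0..1]='5' size=0x5=5, data at stream[3..8]='tbir4' -> body[0..5], body so far='tbir4'
Chunk 2: stream[10..11]='8' size=0x8=8, data at stream[13..21]='2we1mxgk' -> body[5..13], body so far='tbir42we1mxgk'
Chunk 3: stream[23..24]='0' size=0 (terminator). Final body='tbir42we1mxgk' (13 bytes)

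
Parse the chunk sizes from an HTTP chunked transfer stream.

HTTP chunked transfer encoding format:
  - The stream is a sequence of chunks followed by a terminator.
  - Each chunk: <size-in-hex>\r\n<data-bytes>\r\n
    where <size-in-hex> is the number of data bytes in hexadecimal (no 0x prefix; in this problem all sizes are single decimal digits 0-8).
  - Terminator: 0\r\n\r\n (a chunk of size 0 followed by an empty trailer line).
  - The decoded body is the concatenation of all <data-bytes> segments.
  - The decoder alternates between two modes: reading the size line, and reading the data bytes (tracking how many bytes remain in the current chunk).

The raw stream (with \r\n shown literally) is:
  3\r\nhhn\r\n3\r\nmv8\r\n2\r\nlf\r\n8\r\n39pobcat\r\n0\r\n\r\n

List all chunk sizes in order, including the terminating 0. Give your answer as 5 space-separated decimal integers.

Chunk 1: stream[0..1]='3' size=0x3=3, data at stream[3..6]='hhn' -> body[0..3], body so far='hhn'
Chunk 2: stream[8..9]='3' size=0x3=3, data at stream[11..14]='mv8' -> body[3..6], body so far='hhnmv8'
Chunk 3: stream[16..17]='2' size=0x2=2, data at stream[19..21]='lf' -> body[6..8], body so far='hhnmv8lf'
Chunk 4: stream[23..24]='8' size=0x8=8, data at stream[26..34]='39pobcat' -> body[8..16], body so far='hhnmv8lf39pobcat'
Chunk 5: stream[36..37]='0' size=0 (terminator). Final body='hhnmv8lf39pobcat' (16 bytes)

Answer: 3 3 2 8 0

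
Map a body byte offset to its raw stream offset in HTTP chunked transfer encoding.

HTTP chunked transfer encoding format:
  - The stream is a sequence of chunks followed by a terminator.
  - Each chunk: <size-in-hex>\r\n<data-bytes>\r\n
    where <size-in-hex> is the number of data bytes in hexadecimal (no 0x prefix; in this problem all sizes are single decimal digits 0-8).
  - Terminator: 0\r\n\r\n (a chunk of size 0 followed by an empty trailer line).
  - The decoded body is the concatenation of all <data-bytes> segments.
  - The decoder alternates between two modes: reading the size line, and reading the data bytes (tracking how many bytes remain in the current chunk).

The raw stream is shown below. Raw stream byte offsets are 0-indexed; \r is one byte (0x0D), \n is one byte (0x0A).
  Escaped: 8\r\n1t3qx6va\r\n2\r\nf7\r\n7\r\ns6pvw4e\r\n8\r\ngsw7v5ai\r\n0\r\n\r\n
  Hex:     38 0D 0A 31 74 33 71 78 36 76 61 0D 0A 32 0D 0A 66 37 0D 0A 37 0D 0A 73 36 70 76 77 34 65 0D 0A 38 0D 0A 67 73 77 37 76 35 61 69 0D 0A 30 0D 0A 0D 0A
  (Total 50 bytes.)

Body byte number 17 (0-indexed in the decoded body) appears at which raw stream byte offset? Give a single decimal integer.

Chunk 1: stream[0..1]='8' size=0x8=8, data at stream[3..11]='1t3qx6va' -> body[0..8], body so far='1t3qx6va'
Chunk 2: stream[13..14]='2' size=0x2=2, data at stream[16..18]='f7' -> body[8..10], body so far='1t3qx6vaf7'
Chunk 3: stream[20..21]='7' size=0x7=7, data at stream[23..30]='s6pvw4e' -> body[10..17], body so far='1t3qx6vaf7s6pvw4e'
Chunk 4: stream[32..33]='8' size=0x8=8, data at stream[35..43]='gsw7v5ai' -> body[17..25], body so far='1t3qx6vaf7s6pvw4egsw7v5ai'
Chunk 5: stream[45..46]='0' size=0 (terminator). Final body='1t3qx6vaf7s6pvw4egsw7v5ai' (25 bytes)
Body byte 17 at stream offset 35

Answer: 35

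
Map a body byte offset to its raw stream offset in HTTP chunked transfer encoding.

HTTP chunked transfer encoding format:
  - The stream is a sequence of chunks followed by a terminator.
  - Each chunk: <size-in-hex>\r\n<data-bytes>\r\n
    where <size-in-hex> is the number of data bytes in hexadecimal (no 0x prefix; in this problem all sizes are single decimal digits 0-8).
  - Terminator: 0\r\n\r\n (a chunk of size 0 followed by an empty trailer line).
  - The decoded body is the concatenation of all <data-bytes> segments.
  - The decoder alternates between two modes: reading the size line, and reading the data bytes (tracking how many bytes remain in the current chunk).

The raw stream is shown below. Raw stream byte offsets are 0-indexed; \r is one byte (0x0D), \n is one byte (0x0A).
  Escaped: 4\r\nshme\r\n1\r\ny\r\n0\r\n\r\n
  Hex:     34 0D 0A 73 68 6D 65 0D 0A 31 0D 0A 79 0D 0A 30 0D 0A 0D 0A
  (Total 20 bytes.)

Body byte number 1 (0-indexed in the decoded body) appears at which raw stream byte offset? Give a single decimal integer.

Chunk 1: stream[0..1]='4' size=0x4=4, data at stream[3..7]='shme' -> body[0..4], body so far='shme'
Chunk 2: stream[9..10]='1' size=0x1=1, data at stream[12..13]='y' -> body[4..5], body so far='shmey'
Chunk 3: stream[15..16]='0' size=0 (terminator). Final body='shmey' (5 bytes)
Body byte 1 at stream offset 4

Answer: 4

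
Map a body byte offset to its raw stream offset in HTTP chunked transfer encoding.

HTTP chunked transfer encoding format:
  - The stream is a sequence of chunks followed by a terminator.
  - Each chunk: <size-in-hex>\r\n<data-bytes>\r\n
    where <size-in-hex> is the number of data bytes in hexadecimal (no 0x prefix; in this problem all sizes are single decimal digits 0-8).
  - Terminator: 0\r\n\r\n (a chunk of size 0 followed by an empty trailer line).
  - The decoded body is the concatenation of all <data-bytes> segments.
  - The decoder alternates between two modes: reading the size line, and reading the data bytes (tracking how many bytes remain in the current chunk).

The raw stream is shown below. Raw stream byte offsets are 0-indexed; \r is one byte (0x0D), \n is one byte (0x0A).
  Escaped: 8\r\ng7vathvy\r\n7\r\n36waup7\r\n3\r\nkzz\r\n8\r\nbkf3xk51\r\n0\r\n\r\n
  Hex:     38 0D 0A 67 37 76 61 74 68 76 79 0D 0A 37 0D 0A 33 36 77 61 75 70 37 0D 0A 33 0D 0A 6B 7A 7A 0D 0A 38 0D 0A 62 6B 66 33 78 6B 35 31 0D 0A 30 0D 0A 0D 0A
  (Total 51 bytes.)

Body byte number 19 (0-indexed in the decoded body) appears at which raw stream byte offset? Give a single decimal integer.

Answer: 37

Derivation:
Chunk 1: stream[0..1]='8' size=0x8=8, data at stream[3..11]='g7vathvy' -> body[0..8], body so far='g7vathvy'
Chunk 2: stream[13..14]='7' size=0x7=7, data at stream[16..23]='36waup7' -> body[8..15], body so far='g7vathvy36waup7'
Chunk 3: stream[25..26]='3' size=0x3=3, data at stream[28..31]='kzz' -> body[15..18], body so far='g7vathvy36waup7kzz'
Chunk 4: stream[33..34]='8' size=0x8=8, data at stream[36..44]='bkf3xk51' -> body[18..26], body so far='g7vathvy36waup7kzzbkf3xk51'
Chunk 5: stream[46..47]='0' size=0 (terminator). Final body='g7vathvy36waup7kzzbkf3xk51' (26 bytes)
Body byte 19 at stream offset 37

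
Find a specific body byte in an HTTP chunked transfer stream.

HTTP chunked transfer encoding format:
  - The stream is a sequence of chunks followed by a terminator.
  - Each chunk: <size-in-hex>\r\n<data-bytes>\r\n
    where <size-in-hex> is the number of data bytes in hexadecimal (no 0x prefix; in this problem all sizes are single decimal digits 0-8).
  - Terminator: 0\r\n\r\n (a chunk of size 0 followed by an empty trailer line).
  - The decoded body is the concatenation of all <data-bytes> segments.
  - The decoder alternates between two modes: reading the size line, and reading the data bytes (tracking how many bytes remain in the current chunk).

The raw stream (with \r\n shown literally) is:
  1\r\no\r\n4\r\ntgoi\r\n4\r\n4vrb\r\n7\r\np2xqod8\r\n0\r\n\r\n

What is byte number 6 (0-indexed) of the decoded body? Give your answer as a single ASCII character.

Chunk 1: stream[0..1]='1' size=0x1=1, data at stream[3..4]='o' -> body[0..1], body so far='o'
Chunk 2: stream[6..7]='4' size=0x4=4, data at stream[9..13]='tgoi' -> body[1..5], body so far='otgoi'
Chunk 3: stream[15..16]='4' size=0x4=4, data at stream[18..22]='4vrb' -> body[5..9], body so far='otgoi4vrb'
Chunk 4: stream[24..25]='7' size=0x7=7, data at stream[27..34]='p2xqod8' -> body[9..16], body so far='otgoi4vrbp2xqod8'
Chunk 5: stream[36..37]='0' size=0 (terminator). Final body='otgoi4vrbp2xqod8' (16 bytes)
Body byte 6 = 'v'

Answer: v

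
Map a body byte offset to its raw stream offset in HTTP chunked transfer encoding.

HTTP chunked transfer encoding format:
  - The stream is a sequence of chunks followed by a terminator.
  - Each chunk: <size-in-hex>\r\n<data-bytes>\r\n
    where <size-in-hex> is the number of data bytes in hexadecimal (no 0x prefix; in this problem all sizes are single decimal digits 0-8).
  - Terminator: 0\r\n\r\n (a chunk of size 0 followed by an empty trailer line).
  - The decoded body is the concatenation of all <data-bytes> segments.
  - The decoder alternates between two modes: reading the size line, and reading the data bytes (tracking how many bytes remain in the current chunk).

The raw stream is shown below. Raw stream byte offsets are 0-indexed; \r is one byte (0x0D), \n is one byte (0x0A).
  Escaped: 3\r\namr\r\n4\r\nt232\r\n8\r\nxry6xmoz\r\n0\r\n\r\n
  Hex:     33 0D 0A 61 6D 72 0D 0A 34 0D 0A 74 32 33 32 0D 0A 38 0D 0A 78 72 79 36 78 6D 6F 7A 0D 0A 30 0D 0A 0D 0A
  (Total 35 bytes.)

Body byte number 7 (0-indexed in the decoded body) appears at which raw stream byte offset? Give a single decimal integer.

Chunk 1: stream[0..1]='3' size=0x3=3, data at stream[3..6]='amr' -> body[0..3], body so far='amr'
Chunk 2: stream[8..9]='4' size=0x4=4, data at stream[11..15]='t232' -> body[3..7], body so far='amrt232'
Chunk 3: stream[17..18]='8' size=0x8=8, data at stream[20..28]='xry6xmoz' -> body[7..15], body so far='amrt232xry6xmoz'
Chunk 4: stream[30..31]='0' size=0 (terminator). Final body='amrt232xry6xmoz' (15 bytes)
Body byte 7 at stream offset 20

Answer: 20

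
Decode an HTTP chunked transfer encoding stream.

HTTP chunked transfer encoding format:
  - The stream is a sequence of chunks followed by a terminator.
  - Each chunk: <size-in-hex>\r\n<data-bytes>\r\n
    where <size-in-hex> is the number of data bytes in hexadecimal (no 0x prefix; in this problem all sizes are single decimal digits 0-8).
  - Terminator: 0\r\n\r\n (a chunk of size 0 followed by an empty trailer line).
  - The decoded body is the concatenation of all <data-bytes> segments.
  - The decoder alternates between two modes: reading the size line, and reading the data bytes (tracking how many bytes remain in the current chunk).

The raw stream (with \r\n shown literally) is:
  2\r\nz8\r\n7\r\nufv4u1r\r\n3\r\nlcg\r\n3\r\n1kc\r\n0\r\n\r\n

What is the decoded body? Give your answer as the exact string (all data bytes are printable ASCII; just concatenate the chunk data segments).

Chunk 1: stream[0..1]='2' size=0x2=2, data at stream[3..5]='z8' -> body[0..2], body so far='z8'
Chunk 2: stream[7..8]='7' size=0x7=7, data at stream[10..17]='ufv4u1r' -> body[2..9], body so far='z8ufv4u1r'
Chunk 3: stream[19..20]='3' size=0x3=3, data at stream[22..25]='lcg' -> body[9..12], body so far='z8ufv4u1rlcg'
Chunk 4: stream[27..28]='3' size=0x3=3, data at stream[30..33]='1kc' -> body[12..15], body so far='z8ufv4u1rlcg1kc'
Chunk 5: stream[35..36]='0' size=0 (terminator). Final body='z8ufv4u1rlcg1kc' (15 bytes)

Answer: z8ufv4u1rlcg1kc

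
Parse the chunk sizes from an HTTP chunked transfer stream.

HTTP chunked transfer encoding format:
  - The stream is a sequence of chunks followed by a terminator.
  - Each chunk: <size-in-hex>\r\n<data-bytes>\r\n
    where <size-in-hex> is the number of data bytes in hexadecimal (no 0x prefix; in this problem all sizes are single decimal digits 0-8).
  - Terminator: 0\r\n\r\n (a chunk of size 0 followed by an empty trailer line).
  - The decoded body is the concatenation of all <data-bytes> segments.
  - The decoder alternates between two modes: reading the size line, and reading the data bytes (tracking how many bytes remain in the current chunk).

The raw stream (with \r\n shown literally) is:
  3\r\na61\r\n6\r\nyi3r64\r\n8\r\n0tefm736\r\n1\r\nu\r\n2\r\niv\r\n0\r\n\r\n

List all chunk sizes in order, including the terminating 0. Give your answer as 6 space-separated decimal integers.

Answer: 3 6 8 1 2 0

Derivation:
Chunk 1: stream[0..1]='3' size=0x3=3, data at stream[3..6]='a61' -> body[0..3], body so far='a61'
Chunk 2: stream[8..9]='6' size=0x6=6, data at stream[11..17]='yi3r64' -> body[3..9], body so far='a61yi3r64'
Chunk 3: stream[19..20]='8' size=0x8=8, data at stream[22..30]='0tefm736' -> body[9..17], body so far='a61yi3r640tefm736'
Chunk 4: stream[32..33]='1' size=0x1=1, data at stream[35..36]='u' -> body[17..18], body so far='a61yi3r640tefm736u'
Chunk 5: stream[38..39]='2' size=0x2=2, data at stream[41..43]='iv' -> body[18..20], body so far='a61yi3r640tefm736uiv'
Chunk 6: stream[45..46]='0' size=0 (terminator). Final body='a61yi3r640tefm736uiv' (20 bytes)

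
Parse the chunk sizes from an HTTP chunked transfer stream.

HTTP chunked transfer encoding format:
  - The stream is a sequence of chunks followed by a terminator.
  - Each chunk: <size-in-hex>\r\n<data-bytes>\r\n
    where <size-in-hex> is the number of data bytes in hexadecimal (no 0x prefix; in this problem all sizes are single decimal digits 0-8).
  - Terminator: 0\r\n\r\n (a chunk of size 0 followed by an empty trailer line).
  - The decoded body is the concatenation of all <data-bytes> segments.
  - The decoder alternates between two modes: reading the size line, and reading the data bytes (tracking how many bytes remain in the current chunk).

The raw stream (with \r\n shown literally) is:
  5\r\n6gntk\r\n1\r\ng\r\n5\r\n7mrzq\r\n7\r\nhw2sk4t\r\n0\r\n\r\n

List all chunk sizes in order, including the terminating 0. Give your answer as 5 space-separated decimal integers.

Answer: 5 1 5 7 0

Derivation:
Chunk 1: stream[0..1]='5' size=0x5=5, data at stream[3..8]='6gntk' -> body[0..5], body so far='6gntk'
Chunk 2: stream[10..11]='1' size=0x1=1, data at stream[13..14]='g' -> body[5..6], body so far='6gntkg'
Chunk 3: stream[16..17]='5' size=0x5=5, data at stream[19..24]='7mrzq' -> body[6..11], body so far='6gntkg7mrzq'
Chunk 4: stream[26..27]='7' size=0x7=7, data at stream[29..36]='hw2sk4t' -> body[11..18], body so far='6gntkg7mrzqhw2sk4t'
Chunk 5: stream[38..39]='0' size=0 (terminator). Final body='6gntkg7mrzqhw2sk4t' (18 bytes)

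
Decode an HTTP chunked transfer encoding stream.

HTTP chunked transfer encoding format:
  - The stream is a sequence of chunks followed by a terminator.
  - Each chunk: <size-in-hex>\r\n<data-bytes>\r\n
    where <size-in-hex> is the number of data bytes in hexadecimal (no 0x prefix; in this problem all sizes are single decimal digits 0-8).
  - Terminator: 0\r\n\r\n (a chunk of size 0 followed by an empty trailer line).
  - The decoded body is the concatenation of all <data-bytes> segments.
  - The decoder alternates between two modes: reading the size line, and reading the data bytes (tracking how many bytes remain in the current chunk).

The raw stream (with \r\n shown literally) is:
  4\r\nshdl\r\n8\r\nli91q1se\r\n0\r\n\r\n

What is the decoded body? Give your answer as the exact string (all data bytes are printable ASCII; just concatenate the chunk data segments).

Chunk 1: stream[0..1]='4' size=0x4=4, data at stream[3..7]='shdl' -> body[0..4], body so far='shdl'
Chunk 2: stream[9..10]='8' size=0x8=8, data at stream[12..20]='li91q1se' -> body[4..12], body so far='shdlli91q1se'
Chunk 3: stream[22..23]='0' size=0 (terminator). Final body='shdlli91q1se' (12 bytes)

Answer: shdlli91q1se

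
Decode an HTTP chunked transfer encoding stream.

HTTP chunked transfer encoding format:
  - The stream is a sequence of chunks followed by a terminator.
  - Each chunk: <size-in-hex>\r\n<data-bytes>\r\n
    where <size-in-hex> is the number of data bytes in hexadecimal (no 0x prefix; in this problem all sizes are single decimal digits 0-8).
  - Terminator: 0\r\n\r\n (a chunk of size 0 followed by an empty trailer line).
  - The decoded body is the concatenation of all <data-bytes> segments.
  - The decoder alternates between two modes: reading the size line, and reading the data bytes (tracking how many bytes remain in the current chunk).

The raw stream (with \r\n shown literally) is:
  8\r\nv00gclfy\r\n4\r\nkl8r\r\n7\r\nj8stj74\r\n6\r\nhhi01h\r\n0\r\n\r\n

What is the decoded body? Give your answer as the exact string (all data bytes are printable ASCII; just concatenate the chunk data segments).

Chunk 1: stream[0..1]='8' size=0x8=8, data at stream[3..11]='v00gclfy' -> body[0..8], body so far='v00gclfy'
Chunk 2: stream[13..14]='4' size=0x4=4, data at stream[16..20]='kl8r' -> body[8..12], body so far='v00gclfykl8r'
Chunk 3: stream[22..23]='7' size=0x7=7, data at stream[25..32]='j8stj74' -> body[12..19], body so far='v00gclfykl8rj8stj74'
Chunk 4: stream[34..35]='6' size=0x6=6, data at stream[37..43]='hhi01h' -> body[19..25], body so far='v00gclfykl8rj8stj74hhi01h'
Chunk 5: stream[45..46]='0' size=0 (terminator). Final body='v00gclfykl8rj8stj74hhi01h' (25 bytes)

Answer: v00gclfykl8rj8stj74hhi01h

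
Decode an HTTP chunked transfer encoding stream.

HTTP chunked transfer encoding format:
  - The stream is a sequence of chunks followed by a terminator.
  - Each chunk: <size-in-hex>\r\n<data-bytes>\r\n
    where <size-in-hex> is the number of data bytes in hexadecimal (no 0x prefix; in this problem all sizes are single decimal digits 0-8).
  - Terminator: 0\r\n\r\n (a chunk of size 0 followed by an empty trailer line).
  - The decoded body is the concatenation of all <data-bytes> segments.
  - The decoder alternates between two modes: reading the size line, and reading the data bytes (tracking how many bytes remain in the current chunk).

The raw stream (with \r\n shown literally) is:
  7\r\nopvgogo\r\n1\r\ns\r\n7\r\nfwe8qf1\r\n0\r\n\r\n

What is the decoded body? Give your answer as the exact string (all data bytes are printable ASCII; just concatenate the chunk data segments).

Answer: opvgogosfwe8qf1

Derivation:
Chunk 1: stream[0..1]='7' size=0x7=7, data at stream[3..10]='opvgogo' -> body[0..7], body so far='opvgogo'
Chunk 2: stream[12..13]='1' size=0x1=1, data at stream[15..16]='s' -> body[7..8], body so far='opvgogos'
Chunk 3: stream[18..19]='7' size=0x7=7, data at stream[21..28]='fwe8qf1' -> body[8..15], body so far='opvgogosfwe8qf1'
Chunk 4: stream[30..31]='0' size=0 (terminator). Final body='opvgogosfwe8qf1' (15 bytes)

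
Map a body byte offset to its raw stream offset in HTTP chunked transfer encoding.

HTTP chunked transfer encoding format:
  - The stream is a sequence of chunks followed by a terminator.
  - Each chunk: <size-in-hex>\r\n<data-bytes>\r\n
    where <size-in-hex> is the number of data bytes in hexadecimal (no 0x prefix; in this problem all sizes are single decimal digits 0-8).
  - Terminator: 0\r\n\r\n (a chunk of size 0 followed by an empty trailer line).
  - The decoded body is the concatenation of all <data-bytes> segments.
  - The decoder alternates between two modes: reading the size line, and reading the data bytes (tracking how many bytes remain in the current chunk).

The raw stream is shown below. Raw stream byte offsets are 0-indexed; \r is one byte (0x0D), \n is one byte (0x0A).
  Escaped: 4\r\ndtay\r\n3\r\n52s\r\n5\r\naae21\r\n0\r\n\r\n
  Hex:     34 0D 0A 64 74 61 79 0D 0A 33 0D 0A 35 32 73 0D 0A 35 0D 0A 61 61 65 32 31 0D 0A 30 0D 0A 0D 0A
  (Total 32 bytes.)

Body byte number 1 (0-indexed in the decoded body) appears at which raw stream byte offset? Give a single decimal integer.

Chunk 1: stream[0..1]='4' size=0x4=4, data at stream[3..7]='dtay' -> body[0..4], body so far='dtay'
Chunk 2: stream[9..10]='3' size=0x3=3, data at stream[12..15]='52s' -> body[4..7], body so far='dtay52s'
Chunk 3: stream[17..18]='5' size=0x5=5, data at stream[20..25]='aae21' -> body[7..12], body so far='dtay52saae21'
Chunk 4: stream[27..28]='0' size=0 (terminator). Final body='dtay52saae21' (12 bytes)
Body byte 1 at stream offset 4

Answer: 4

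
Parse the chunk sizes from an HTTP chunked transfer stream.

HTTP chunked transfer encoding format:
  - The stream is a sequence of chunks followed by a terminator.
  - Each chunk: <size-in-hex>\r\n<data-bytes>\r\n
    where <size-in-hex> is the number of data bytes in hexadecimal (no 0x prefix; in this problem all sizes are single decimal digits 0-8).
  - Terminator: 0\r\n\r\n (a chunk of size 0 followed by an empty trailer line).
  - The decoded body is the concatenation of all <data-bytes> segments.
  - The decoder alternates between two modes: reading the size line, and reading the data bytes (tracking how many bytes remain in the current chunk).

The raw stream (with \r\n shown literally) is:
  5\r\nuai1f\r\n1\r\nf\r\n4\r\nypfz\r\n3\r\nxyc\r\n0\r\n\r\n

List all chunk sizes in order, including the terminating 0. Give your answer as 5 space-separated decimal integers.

Chunk 1: stream[0..1]='5' size=0x5=5, data at stream[3..8]='uai1f' -> body[0..5], body so far='uai1f'
Chunk 2: stream[10..11]='1' size=0x1=1, data at stream[13..14]='f' -> body[5..6], body so far='uai1ff'
Chunk 3: stream[16..17]='4' size=0x4=4, data at stream[19..23]='ypfz' -> body[6..10], body so far='uai1ffypfz'
Chunk 4: stream[25..26]='3' size=0x3=3, data at stream[28..31]='xyc' -> body[10..13], body so far='uai1ffypfzxyc'
Chunk 5: stream[33..34]='0' size=0 (terminator). Final body='uai1ffypfzxyc' (13 bytes)

Answer: 5 1 4 3 0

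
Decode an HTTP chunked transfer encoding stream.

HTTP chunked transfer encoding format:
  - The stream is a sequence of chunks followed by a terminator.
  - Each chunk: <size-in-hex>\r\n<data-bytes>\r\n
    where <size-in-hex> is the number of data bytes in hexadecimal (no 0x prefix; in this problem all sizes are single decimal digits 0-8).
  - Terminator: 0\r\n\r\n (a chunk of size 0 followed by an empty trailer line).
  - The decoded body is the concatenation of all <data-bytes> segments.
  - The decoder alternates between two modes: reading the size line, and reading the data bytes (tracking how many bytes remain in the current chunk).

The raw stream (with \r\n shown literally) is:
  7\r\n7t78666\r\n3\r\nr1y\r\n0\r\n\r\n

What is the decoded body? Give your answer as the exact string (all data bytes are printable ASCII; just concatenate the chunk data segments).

Answer: 7t78666r1y

Derivation:
Chunk 1: stream[0..1]='7' size=0x7=7, data at stream[3..10]='7t78666' -> body[0..7], body so far='7t78666'
Chunk 2: stream[12..13]='3' size=0x3=3, data at stream[15..18]='r1y' -> body[7..10], body so far='7t78666r1y'
Chunk 3: stream[20..21]='0' size=0 (terminator). Final body='7t78666r1y' (10 bytes)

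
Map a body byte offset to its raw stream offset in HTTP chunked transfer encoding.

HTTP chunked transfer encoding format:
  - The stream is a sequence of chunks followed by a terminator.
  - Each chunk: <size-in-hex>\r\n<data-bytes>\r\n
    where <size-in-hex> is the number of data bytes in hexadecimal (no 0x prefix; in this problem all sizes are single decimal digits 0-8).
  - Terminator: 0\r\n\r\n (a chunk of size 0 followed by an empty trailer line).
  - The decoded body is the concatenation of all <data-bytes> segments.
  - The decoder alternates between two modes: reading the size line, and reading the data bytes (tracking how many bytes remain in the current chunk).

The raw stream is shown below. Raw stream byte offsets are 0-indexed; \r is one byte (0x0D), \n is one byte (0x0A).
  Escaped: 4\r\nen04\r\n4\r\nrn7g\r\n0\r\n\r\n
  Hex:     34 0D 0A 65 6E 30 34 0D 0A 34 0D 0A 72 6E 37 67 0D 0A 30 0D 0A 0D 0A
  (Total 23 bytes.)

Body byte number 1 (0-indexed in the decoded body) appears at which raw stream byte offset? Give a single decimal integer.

Chunk 1: stream[0..1]='4' size=0x4=4, data at stream[3..7]='en04' -> body[0..4], body so far='en04'
Chunk 2: stream[9..10]='4' size=0x4=4, data at stream[12..16]='rn7g' -> body[4..8], body so far='en04rn7g'
Chunk 3: stream[18..19]='0' size=0 (terminator). Final body='en04rn7g' (8 bytes)
Body byte 1 at stream offset 4

Answer: 4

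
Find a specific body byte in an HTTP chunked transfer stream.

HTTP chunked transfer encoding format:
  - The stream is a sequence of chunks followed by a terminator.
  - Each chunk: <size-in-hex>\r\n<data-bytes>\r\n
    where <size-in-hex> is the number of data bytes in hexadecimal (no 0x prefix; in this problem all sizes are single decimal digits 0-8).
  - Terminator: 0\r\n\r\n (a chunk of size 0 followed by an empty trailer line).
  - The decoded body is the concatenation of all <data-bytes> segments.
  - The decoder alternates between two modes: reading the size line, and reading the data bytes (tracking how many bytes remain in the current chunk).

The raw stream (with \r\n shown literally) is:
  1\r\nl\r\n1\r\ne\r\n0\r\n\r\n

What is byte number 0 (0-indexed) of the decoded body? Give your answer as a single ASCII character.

Chunk 1: stream[0..1]='1' size=0x1=1, data at stream[3..4]='l' -> body[0..1], body so far='l'
Chunk 2: stream[6..7]='1' size=0x1=1, data at stream[9..10]='e' -> body[1..2], body so far='le'
Chunk 3: stream[12..13]='0' size=0 (terminator). Final body='le' (2 bytes)
Body byte 0 = 'l'

Answer: l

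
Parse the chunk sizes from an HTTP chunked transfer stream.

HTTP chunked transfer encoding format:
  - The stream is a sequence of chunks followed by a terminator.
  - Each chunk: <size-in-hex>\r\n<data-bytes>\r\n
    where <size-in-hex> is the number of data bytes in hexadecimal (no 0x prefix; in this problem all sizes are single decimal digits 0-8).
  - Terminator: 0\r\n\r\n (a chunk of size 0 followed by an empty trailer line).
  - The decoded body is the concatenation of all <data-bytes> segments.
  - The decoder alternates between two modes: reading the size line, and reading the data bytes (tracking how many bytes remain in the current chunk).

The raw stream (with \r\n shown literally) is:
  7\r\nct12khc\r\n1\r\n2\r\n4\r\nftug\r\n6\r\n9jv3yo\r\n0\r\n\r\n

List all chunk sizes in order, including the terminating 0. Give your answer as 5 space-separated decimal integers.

Answer: 7 1 4 6 0

Derivation:
Chunk 1: stream[0..1]='7' size=0x7=7, data at stream[3..10]='ct12khc' -> body[0..7], body so far='ct12khc'
Chunk 2: stream[12..13]='1' size=0x1=1, data at stream[15..16]='2' -> body[7..8], body so far='ct12khc2'
Chunk 3: stream[18..19]='4' size=0x4=4, data at stream[21..25]='ftug' -> body[8..12], body so far='ct12khc2ftug'
Chunk 4: stream[27..28]='6' size=0x6=6, data at stream[30..36]='9jv3yo' -> body[12..18], body so far='ct12khc2ftug9jv3yo'
Chunk 5: stream[38..39]='0' size=0 (terminator). Final body='ct12khc2ftug9jv3yo' (18 bytes)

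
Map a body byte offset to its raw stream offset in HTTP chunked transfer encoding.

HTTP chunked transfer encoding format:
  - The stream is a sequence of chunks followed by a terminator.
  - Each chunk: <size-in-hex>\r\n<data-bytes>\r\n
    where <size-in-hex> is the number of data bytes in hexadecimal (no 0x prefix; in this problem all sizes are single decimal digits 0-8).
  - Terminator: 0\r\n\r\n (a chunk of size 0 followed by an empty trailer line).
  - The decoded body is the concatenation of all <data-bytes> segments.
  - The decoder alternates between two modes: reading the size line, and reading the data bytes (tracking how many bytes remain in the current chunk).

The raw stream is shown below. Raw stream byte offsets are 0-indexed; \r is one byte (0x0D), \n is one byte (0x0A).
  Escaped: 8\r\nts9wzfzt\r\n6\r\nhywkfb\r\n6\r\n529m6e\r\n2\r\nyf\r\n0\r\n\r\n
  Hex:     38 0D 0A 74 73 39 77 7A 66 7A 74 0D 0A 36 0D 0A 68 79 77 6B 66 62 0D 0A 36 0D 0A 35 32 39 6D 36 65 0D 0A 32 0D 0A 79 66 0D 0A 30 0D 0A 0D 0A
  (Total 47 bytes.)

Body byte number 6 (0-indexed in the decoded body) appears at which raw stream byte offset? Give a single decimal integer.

Answer: 9

Derivation:
Chunk 1: stream[0..1]='8' size=0x8=8, data at stream[3..11]='ts9wzfzt' -> body[0..8], body so far='ts9wzfzt'
Chunk 2: stream[13..14]='6' size=0x6=6, data at stream[16..22]='hywkfb' -> body[8..14], body so far='ts9wzfzthywkfb'
Chunk 3: stream[24..25]='6' size=0x6=6, data at stream[27..33]='529m6e' -> body[14..20], body so far='ts9wzfzthywkfb529m6e'
Chunk 4: stream[35..36]='2' size=0x2=2, data at stream[38..40]='yf' -> body[20..22], body so far='ts9wzfzthywkfb529m6eyf'
Chunk 5: stream[42..43]='0' size=0 (terminator). Final body='ts9wzfzthywkfb529m6eyf' (22 bytes)
Body byte 6 at stream offset 9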